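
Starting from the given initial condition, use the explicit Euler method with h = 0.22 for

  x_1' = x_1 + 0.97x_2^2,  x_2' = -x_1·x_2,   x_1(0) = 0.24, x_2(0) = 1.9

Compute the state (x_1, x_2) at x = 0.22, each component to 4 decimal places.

Euler on (x_1,x_2): x_1_{n+1} = x_1_n + h·x_1', x_2_{n+1} = x_2_n + h·x_2'.
0.000000: (0.240000, 1.900000); f=(3.741700, -0.456000) → (1.063174, 1.799680)
(x_1(0.22), x_2(0.22)) ≈ (1.0632, 1.7997)

1.0632, 1.7997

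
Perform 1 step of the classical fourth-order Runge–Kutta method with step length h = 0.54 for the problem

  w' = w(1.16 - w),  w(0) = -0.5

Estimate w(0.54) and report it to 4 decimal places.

-1.4783

RK4: k1 = f(s_n, w_n); k2 = f(s_n + h/2, w_n + (h/2)·k1); k3 = f(s_n + h/2, w_n + (h/2)·k2); k4 = f(s_n + h, w_n + h·k3); w_{n+1} = w_n + (h/6)·(k1 + 2k2 + 2k3 + k4).
s=0.000000, w=-0.500000:
  k1 = f(0.000000, -0.500000) = -0.830000
  k2 = f(0.270000, -0.724100) = -1.364277
  k3 = f(0.270000, -0.868355) = -1.761331
  k4 = f(0.540000, -1.451119) = -3.789044
  w ← -0.500000 + (0.54/6)·(k1 + 2k2 + 2k3 + k4) = -1.478323
w(0.54) ≈ -1.4783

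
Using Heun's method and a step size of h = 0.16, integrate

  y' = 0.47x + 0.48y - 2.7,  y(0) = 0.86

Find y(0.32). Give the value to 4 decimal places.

0.0947

Heun: k1 = f(x_n, y_n); k2 = f(x_n + h, y_n + h·k1); y_{n+1} = y_n + (h/2)·(k1 + k2).
x=0.000000, y=0.860000:
  k1 = f(0.000000, 0.860000) = -2.287200
  k2 = f(0.160000, 0.494048) = -2.387657
  y ← 0.860000 + (0.16/2)·(-2.287200 + (-2.387657)) = 0.486011
x=0.160000, y=0.486011:
  k1 = f(0.160000, 0.486011) = -2.391515
  k2 = f(0.320000, 0.103369) = -2.499983
  y ← 0.486011 + (0.16/2)·(-2.391515 + (-2.499983)) = 0.094692
y(0.32) ≈ 0.0947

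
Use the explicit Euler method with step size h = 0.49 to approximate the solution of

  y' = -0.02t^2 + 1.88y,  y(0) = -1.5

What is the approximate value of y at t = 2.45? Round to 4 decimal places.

-39.3901

Euler: y_{n+1} = y_n + h·f(t_n, y_n).
t=0.000000, y=-1.500000: f=-2.820000 → y ← -1.500000 + 0.49·(-2.820000) = -2.881800
t=0.490000, y=-2.881800: f=-5.422586 → y ← -2.881800 + 0.49·(-5.422586) = -5.538867
t=0.980000, y=-5.538867: f=-10.432278 → y ← -5.538867 + 0.49·(-10.432278) = -10.650683
t=1.470000, y=-10.650683: f=-20.066503 → y ← -10.650683 + 0.49·(-20.066503) = -20.483270
t=1.960000, y=-20.483270: f=-38.585379 → y ← -20.483270 + 0.49·(-38.585379) = -39.390106
y(2.45) ≈ -39.3901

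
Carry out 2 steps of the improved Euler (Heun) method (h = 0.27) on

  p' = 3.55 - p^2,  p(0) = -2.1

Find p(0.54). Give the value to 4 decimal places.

-3.6863

Heun: k1 = f(x_n, p_n); k2 = f(x_n + h, p_n + h·k1); p_{n+1} = p_n + (h/2)·(k1 + k2).
x=0.000000, p=-2.100000:
  k1 = f(0.000000, -2.100000) = -0.860000
  k2 = f(0.270000, -2.332200) = -1.889157
  p ← -2.100000 + (0.27/2)·(-0.860000 + (-1.889157)) = -2.471136
x=0.270000, p=-2.471136:
  k1 = f(0.270000, -2.471136) = -2.556514
  k2 = f(0.540000, -3.161395) = -6.444418
  p ← -2.471136 + (0.27/2)·(-2.556514 + (-6.444418)) = -3.686262
p(0.54) ≈ -3.6863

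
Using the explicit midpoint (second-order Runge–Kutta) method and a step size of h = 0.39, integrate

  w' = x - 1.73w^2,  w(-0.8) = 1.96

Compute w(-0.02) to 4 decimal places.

Midpoint: k1 = f(x_n, w_n); k2 = f(x_n + h/2, w_n + (h/2)·k1); w_{n+1} = w_n + h·k2.
x=-0.800000, w=1.960000:
  k1 = f(-0.800000, 1.960000) = -7.445968
  k2 = f(-0.605000, 0.508036) = -1.051514
  w ← 1.960000 + 0.39·(-1.051514) = 1.549909
x=-0.410000, w=1.549909:
  k1 = f(-0.410000, 1.549909) = -4.565839
  k2 = f(-0.215000, 0.659571) = -0.967608
  w ← 1.549909 + 0.39·(-0.967608) = 1.172542
w(-0.02) ≈ 1.1725

1.1725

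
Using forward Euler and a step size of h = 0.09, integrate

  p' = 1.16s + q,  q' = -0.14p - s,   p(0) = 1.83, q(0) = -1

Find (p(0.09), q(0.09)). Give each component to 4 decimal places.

Euler on (p,q): p_{n+1} = p_n + h·p', q_{n+1} = q_n + h·q'.
0.000000: (1.830000, -1.000000); f=(-1.000000, -0.256200) → (1.740000, -1.023058)
(p(0.09), q(0.09)) ≈ (1.7400, -1.0231)

1.7400, -1.0231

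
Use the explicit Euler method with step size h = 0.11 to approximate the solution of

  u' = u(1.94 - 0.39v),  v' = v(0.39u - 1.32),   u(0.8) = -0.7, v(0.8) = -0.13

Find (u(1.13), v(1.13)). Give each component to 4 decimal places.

-1.2650, -0.0711

Euler on (u,v): u_{n+1} = u_n + h·u', v_{n+1} = v_n + h·v'.
0.800000: (-0.700000, -0.130000); f=(-1.393490, 0.207090) → (-0.853284, -0.107220)
0.910000: (-0.853284, -0.107220); f=(-1.691052, 0.177211) → (-1.039300, -0.087727)
1.020000: (-1.039300, -0.087727); f=(-2.051799, 0.151357) → (-1.264997, -0.071078)
(u(1.13), v(1.13)) ≈ (-1.2650, -0.0711)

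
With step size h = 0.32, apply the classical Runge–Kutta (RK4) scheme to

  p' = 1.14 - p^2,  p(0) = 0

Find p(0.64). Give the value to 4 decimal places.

0.6337

RK4: k1 = f(x_n, p_n); k2 = f(x_n + h/2, p_n + (h/2)·k1); k3 = f(x_n + h/2, p_n + (h/2)·k2); k4 = f(x_n + h, p_n + h·k3); p_{n+1} = p_n + (h/6)·(k1 + 2k2 + 2k3 + k4).
x=0.000000, p=0.000000:
  k1 = f(0.000000, 0.000000) = 1.140000
  k2 = f(0.160000, 0.182400) = 1.106730
  k3 = f(0.160000, 0.177077) = 1.108644
  k4 = f(0.320000, 0.354766) = 1.014141
  p ← 0.000000 + (0.32/6)·(k1 + 2k2 + 2k3 + k4) = 0.351194
x=0.320000, p=0.351194:
  k1 = f(0.320000, 0.351194) = 1.016663
  k2 = f(0.480000, 0.513860) = 0.875948
  k3 = f(0.480000, 0.491346) = 0.898579
  k4 = f(0.640000, 0.638739) = 0.732012
  p ← 0.351194 + (0.32/6)·(k1 + 2k2 + 2k3 + k4) = 0.633740
p(0.64) ≈ 0.6337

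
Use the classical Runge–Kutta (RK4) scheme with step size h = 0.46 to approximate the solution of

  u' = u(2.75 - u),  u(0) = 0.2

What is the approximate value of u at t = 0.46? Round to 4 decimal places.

RK4: k1 = f(t_n, u_n); k2 = f(t_n + h/2, u_n + (h/2)·k1); k3 = f(t_n + h/2, u_n + (h/2)·k2); k4 = f(t_n + h, u_n + h·k3); u_{n+1} = u_n + (h/6)·(k1 + 2k2 + 2k3 + k4).
t=0.000000, u=0.200000:
  k1 = f(0.000000, 0.200000) = 0.510000
  k2 = f(0.230000, 0.317300) = 0.771896
  k3 = f(0.230000, 0.377536) = 0.895691
  k4 = f(0.460000, 0.612018) = 1.308483
  u ← 0.200000 + (0.46/6)·(k1 + 2k2 + 2k3 + k4) = 0.595114
u(0.46) ≈ 0.5951

0.5951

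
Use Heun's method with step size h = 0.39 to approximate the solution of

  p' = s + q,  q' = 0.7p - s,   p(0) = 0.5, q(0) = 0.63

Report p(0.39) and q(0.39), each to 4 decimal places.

Heun on (p,q): k1 = f(s_n, state_n); k2 = f(s_n + h, state_n + h·k1); state_{n+1} = state_n + (h/2)·(k1 + k2).
0.000000: (0.500000, 0.630000)
  k1 = (0.630000, 0.350000)
  predictor → (0.745700, 0.766500)
  k2 = (1.156500, 0.131990)
  → (0.848367, 0.723988)
(p(0.39), q(0.39)) ≈ (0.8484, 0.7240)

0.8484, 0.7240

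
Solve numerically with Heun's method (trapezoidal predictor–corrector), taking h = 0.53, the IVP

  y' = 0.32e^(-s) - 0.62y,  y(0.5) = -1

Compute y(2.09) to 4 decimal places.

-0.2975

Heun: k1 = f(s_n, y_n); k2 = f(s_n + h, y_n + h·k1); y_{n+1} = y_n + (h/2)·(k1 + k2).
s=0.500000, y=-1.000000:
  k1 = f(0.500000, -1.000000) = 0.814090
  k2 = f(1.030000, -0.568532) = 0.466732
  y ← -1.000000 + (0.53/2)·(0.814090 + 0.466732) = -0.660582
s=1.030000, y=-0.660582:
  k1 = f(1.030000, -0.660582) = 0.523803
  k2 = f(1.560000, -0.382966) = 0.304683
  y ← -0.660582 + (0.53/2)·(0.523803 + 0.304683) = -0.441033
s=1.560000, y=-0.441033:
  k1 = f(1.560000, -0.441033) = 0.340684
  k2 = f(2.090000, -0.260471) = 0.201072
  y ← -0.441033 + (0.53/2)·(0.340684 + 0.201072) = -0.297468
y(2.09) ≈ -0.2975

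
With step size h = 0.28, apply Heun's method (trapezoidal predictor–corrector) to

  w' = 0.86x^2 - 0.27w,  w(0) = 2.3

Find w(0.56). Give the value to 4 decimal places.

2.0328

Heun: k1 = f(x_n, w_n); k2 = f(x_n + h, w_n + h·k1); w_{n+1} = w_n + (h/2)·(k1 + k2).
x=0.000000, w=2.300000:
  k1 = f(0.000000, 2.300000) = -0.621000
  k2 = f(0.280000, 2.126120) = -0.506628
  w ← 2.300000 + (0.28/2)·(-0.621000 + (-0.506628)) = 2.142132
x=0.280000, w=2.142132:
  k1 = f(0.280000, 2.142132) = -0.510952
  k2 = f(0.560000, 1.999066) = -0.270052
  w ← 2.142132 + (0.28/2)·(-0.510952 + (-0.270052)) = 2.032792
w(0.56) ≈ 2.0328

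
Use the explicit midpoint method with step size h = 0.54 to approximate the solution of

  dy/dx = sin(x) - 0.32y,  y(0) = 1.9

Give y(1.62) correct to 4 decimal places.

2.0318

Midpoint: k1 = f(x_n, y_n); k2 = f(x_n + h/2, y_n + (h/2)·k1); y_{n+1} = y_n + h·k2.
x=0.000000, y=1.900000:
  k1 = f(0.000000, 1.900000) = -0.608000
  k2 = f(0.270000, 1.735840) = -0.288737
  y ← 1.900000 + 0.54·(-0.288737) = 1.744082
x=0.540000, y=1.744082:
  k1 = f(0.540000, 1.744082) = -0.043970
  k2 = f(0.810000, 1.732210) = 0.169980
  y ← 1.744082 + 0.54·0.169980 = 1.835871
x=1.080000, y=1.835871:
  k1 = f(1.080000, 1.835871) = 0.294479
  k2 = f(1.350000, 1.915380) = 0.362802
  y ← 1.835871 + 0.54·0.362802 = 2.031784
y(1.62) ≈ 2.0318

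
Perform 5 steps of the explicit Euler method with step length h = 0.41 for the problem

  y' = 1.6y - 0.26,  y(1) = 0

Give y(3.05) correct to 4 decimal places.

-1.8612

Euler: y_{n+1} = y_n + h·f(t_n, y_n).
t=1.000000, y=0.000000: f=-0.260000 → y ← 0.000000 + 0.41·(-0.260000) = -0.106600
t=1.410000, y=-0.106600: f=-0.430560 → y ← -0.106600 + 0.41·(-0.430560) = -0.283130
t=1.820000, y=-0.283130: f=-0.713007 → y ← -0.283130 + 0.41·(-0.713007) = -0.575463
t=2.230000, y=-0.575463: f=-1.180740 → y ← -0.575463 + 0.41·(-1.180740) = -1.059566
t=2.640000, y=-1.059566: f=-1.955306 → y ← -1.059566 + 0.41·(-1.955306) = -1.861241
y(3.05) ≈ -1.8612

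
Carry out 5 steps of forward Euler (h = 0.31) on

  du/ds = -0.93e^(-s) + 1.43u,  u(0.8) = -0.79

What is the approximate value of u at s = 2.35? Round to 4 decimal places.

Euler: u_{n+1} = u_n + h·f(s_n, u_n).
s=0.800000, u=-0.790000: f=-1.547576 → u ← -0.790000 + 0.31·(-1.547576) = -1.269749
s=1.110000, u=-1.269749: f=-2.122230 → u ← -1.269749 + 0.31·(-2.122230) = -1.927640
s=1.420000, u=-1.927640: f=-2.981319 → u ← -1.927640 + 0.31·(-2.981319) = -2.851849
s=1.730000, u=-2.851849: f=-4.243018 → u ← -2.851849 + 0.31·(-4.243018) = -4.167185
s=2.040000, u=-4.167185: f=-6.080001 → u ← -4.167185 + 0.31·(-6.080001) = -6.051985
u(2.35) ≈ -6.0520

-6.0520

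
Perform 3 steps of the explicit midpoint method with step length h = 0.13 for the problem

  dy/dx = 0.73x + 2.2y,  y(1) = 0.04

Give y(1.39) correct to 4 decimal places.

0.6090

Midpoint: k1 = f(x_n, y_n); k2 = f(x_n + h/2, y_n + (h/2)·k1); y_{n+1} = y_n + h·k2.
x=1.000000, y=0.040000:
  k1 = f(1.000000, 0.040000) = 0.818000
  k2 = f(1.065000, 0.093170) = 0.982424
  y ← 0.040000 + 0.13·0.982424 = 0.167715
x=1.130000, y=0.167715:
  k1 = f(1.130000, 0.167715) = 1.193873
  k2 = f(1.195000, 0.245317) = 1.412047
  y ← 0.167715 + 0.13·1.412047 = 0.351281
x=1.260000, y=0.351281:
  k1 = f(1.260000, 0.351281) = 1.692619
  k2 = f(1.325000, 0.461301) = 1.982113
  y ← 0.351281 + 0.13·1.982113 = 0.608956
y(1.39) ≈ 0.6090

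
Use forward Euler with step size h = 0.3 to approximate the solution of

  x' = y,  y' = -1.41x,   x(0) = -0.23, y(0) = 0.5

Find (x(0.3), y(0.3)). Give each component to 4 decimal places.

-0.0800, 0.5973

Euler on (x,y): x_{n+1} = x_n + h·x', y_{n+1} = y_n + h·y'.
0.000000: (-0.230000, 0.500000); f=(0.500000, 0.324300) → (-0.080000, 0.597290)
(x(0.3), y(0.3)) ≈ (-0.0800, 0.5973)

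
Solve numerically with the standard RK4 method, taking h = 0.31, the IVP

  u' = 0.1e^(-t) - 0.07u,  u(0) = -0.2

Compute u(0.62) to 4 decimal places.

-0.1464

RK4: k1 = f(t_n, u_n); k2 = f(t_n + h/2, u_n + (h/2)·k1); k3 = f(t_n + h/2, u_n + (h/2)·k2); k4 = f(t_n + h, u_n + h·k3); u_{n+1} = u_n + (h/6)·(k1 + 2k2 + 2k3 + k4).
t=0.000000, u=-0.200000:
  k1 = f(0.000000, -0.200000) = 0.114000
  k2 = f(0.155000, -0.182330) = 0.098405
  k3 = f(0.155000, -0.184747) = 0.098574
  k4 = f(0.310000, -0.169442) = 0.085206
  u ← -0.200000 + (0.31/6)·(k1 + 2k2 + 2k3 + k4) = -0.169353
t=0.310000, u=-0.169353:
  k1 = f(0.310000, -0.169353) = 0.085199
  k2 = f(0.465000, -0.156147) = 0.073744
  k3 = f(0.465000, -0.157923) = 0.073868
  k4 = f(0.620000, -0.146454) = 0.064046
  u ← -0.169353 + (0.31/6)·(k1 + 2k2 + 2k3 + k4) = -0.146389
u(0.62) ≈ -0.1464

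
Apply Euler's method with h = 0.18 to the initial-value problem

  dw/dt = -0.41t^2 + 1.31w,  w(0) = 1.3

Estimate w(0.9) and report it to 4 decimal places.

3.6630

Euler: w_{n+1} = w_n + h·f(t_n, w_n).
t=0.000000, w=1.300000: f=1.703000 → w ← 1.300000 + 0.18·1.703000 = 1.606540
t=0.180000, w=1.606540: f=2.091283 → w ← 1.606540 + 0.18·2.091283 = 1.982971
t=0.360000, w=1.982971: f=2.544556 → w ← 1.982971 + 0.18·2.544556 = 2.440991
t=0.540000, w=2.440991: f=3.078142 → w ← 2.440991 + 0.18·3.078142 = 2.995057
t=0.720000, w=2.995057: f=3.710980 → w ← 2.995057 + 0.18·3.710980 = 3.663033
w(0.9) ≈ 3.6630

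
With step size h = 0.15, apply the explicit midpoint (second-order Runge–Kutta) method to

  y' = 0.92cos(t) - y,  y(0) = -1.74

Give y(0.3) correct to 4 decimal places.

Midpoint: k1 = f(t_n, y_n); k2 = f(t_n + h/2, y_n + (h/2)·k1); y_{n+1} = y_n + h·k2.
t=0.000000, y=-1.740000:
  k1 = f(0.000000, -1.740000) = 2.660000
  k2 = f(0.075000, -1.540500) = 2.457914
  y ← -1.740000 + 0.15·2.457914 = -1.371313
t=0.150000, y=-1.371313:
  k1 = f(0.150000, -1.371313) = 2.280982
  k2 = f(0.225000, -1.200239) = 2.097050
  y ← -1.371313 + 0.15·2.097050 = -1.056755
y(0.3) ≈ -1.0568

-1.0568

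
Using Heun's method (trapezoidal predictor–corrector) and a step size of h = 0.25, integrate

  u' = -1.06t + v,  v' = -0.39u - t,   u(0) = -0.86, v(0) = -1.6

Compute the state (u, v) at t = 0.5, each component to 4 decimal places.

Heun on (u,v): k1 = f(t_n, state_n); k2 = f(t_n + h, state_n + h·k1); state_{n+1} = state_n + (h/2)·(k1 + k2).
0.000000: (-0.860000, -1.600000)
  k1 = (-1.600000, 0.335400)
  predictor → (-1.260000, -1.516150)
  k2 = (-1.781150, 0.241400)
  → (-1.282644, -1.527900)
0.250000: (-1.282644, -1.527900)
  k1 = (-1.792900, 0.250231)
  predictor → (-1.730869, -1.465342)
  k2 = (-1.995342, 0.175039)
  → (-1.756174, -1.474741)
(u(0.5), v(0.5)) ≈ (-1.7562, -1.4747)

-1.7562, -1.4747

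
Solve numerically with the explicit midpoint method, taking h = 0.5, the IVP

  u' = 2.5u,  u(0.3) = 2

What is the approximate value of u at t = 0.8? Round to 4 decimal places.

6.0625

Midpoint: k1 = f(t_n, u_n); k2 = f(t_n + h/2, u_n + (h/2)·k1); u_{n+1} = u_n + h·k2.
t=0.300000, u=2.000000:
  k1 = f(0.300000, 2.000000) = 5.000000
  k2 = f(0.550000, 3.250000) = 8.125000
  u ← 2.000000 + 0.5·8.125000 = 6.062500
u(0.8) ≈ 6.0625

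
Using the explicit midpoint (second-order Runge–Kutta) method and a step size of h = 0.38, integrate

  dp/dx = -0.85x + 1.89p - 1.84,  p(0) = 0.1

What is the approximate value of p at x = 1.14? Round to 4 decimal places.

-6.8529

Midpoint: k1 = f(x_n, p_n); k2 = f(x_n + h/2, p_n + (h/2)·k1); p_{n+1} = p_n + h·k2.
x=0.000000, p=0.100000:
  k1 = f(0.000000, 0.100000) = -1.651000
  k2 = f(0.190000, -0.213690) = -2.405374
  p ← 0.100000 + 0.38·(-2.405374) = -0.814042
x=0.380000, p=-0.814042:
  k1 = f(0.380000, -0.814042) = -3.701540
  k2 = f(0.570000, -1.517335) = -5.192263
  p ← -0.814042 + 0.38·(-5.192263) = -2.787102
x=0.760000, p=-2.787102:
  k1 = f(0.760000, -2.787102) = -7.753623
  k2 = f(0.950000, -4.260290) = -10.699449
  p ← -2.787102 + 0.38·(-10.699449) = -6.852892
p(1.14) ≈ -6.8529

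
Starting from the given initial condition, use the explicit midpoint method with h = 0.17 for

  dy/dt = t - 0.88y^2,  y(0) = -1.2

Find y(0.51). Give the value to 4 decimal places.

-2.2861

Midpoint: k1 = f(t_n, y_n); k2 = f(t_n + h/2, y_n + (h/2)·k1); y_{n+1} = y_n + h·k2.
t=0.000000, y=-1.200000:
  k1 = f(0.000000, -1.200000) = -1.267200
  k2 = f(0.085000, -1.307712) = -1.419897
  y ← -1.200000 + 0.17·(-1.419897) = -1.441383
t=0.170000, y=-1.441383:
  k1 = f(0.170000, -1.441383) = -1.658274
  k2 = f(0.255000, -1.582336) = -1.948332
  y ← -1.441383 + 0.17·(-1.948332) = -1.772599
t=0.340000, y=-1.772599:
  k1 = f(0.340000, -1.772599) = -2.425054
  k2 = f(0.425000, -1.978729) = -3.020523
  y ← -1.772599 + 0.17·(-3.020523) = -2.286088
y(0.51) ≈ -2.2861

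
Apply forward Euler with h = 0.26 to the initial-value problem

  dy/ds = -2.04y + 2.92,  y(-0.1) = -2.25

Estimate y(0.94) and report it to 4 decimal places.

Euler: y_{n+1} = y_n + h·f(s_n, y_n).
s=-0.100000, y=-2.250000: f=7.510000 → y ← -2.250000 + 0.26·7.510000 = -0.297400
s=0.160000, y=-0.297400: f=3.526696 → y ← -0.297400 + 0.26·3.526696 = 0.619541
s=0.420000, y=0.619541: f=1.656136 → y ← 0.619541 + 0.26·1.656136 = 1.050136
s=0.680000, y=1.050136: f=0.777722 → y ← 1.050136 + 0.26·0.777722 = 1.252344
y(0.94) ≈ 1.2523

1.2523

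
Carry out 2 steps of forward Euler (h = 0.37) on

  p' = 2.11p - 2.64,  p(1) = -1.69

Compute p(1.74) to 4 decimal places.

-8.0750

Euler: p_{n+1} = p_n + h·f(x_n, p_n).
x=1.000000, p=-1.690000: f=-6.205900 → p ← -1.690000 + 0.37·(-6.205900) = -3.986183
x=1.370000, p=-3.986183: f=-11.050846 → p ← -3.986183 + 0.37·(-11.050846) = -8.074996
p(1.74) ≈ -8.0750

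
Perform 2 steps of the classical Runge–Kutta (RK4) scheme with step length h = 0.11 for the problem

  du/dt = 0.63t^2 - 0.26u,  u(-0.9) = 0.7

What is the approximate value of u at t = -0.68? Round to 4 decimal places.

0.7455

RK4: k1 = f(t_n, u_n); k2 = f(t_n + h/2, u_n + (h/2)·k1); k3 = f(t_n + h/2, u_n + (h/2)·k2); k4 = f(t_n + h, u_n + h·k3); u_{n+1} = u_n + (h/6)·(k1 + 2k2 + 2k3 + k4).
t=-0.900000, u=0.700000:
  k1 = f(-0.900000, 0.700000) = 0.328300
  k2 = f(-0.845000, 0.718056) = 0.263141
  k3 = f(-0.845000, 0.714473) = 0.264073
  k4 = f(-0.790000, 0.729048) = 0.203631
  u ← 0.700000 + (0.11/6)·(k1 + 2k2 + 2k3 + k4) = 0.729083
t=-0.790000, u=0.729083:
  k1 = f(-0.790000, 0.729083) = 0.203621
  k2 = f(-0.735000, 0.740282) = 0.147868
  k3 = f(-0.735000, 0.737216) = 0.148666
  k4 = f(-0.680000, 0.745436) = 0.097499
  u ← 0.729083 + (0.11/6)·(k1 + 2k2 + 2k3 + k4) = 0.745477
u(-0.68) ≈ 0.7455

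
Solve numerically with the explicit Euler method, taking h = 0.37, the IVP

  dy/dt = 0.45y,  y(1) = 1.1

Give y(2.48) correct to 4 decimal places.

Euler: y_{n+1} = y_n + h·f(t_n, y_n).
t=1.000000, y=1.100000: f=0.495000 → y ← 1.100000 + 0.37·0.495000 = 1.283150
t=1.370000, y=1.283150: f=0.577418 → y ← 1.283150 + 0.37·0.577418 = 1.496794
t=1.740000, y=1.496794: f=0.673558 → y ← 1.496794 + 0.37·0.673558 = 1.746011
t=2.110000, y=1.746011: f=0.785705 → y ← 1.746011 + 0.37·0.785705 = 2.036722
y(2.48) ≈ 2.0367

2.0367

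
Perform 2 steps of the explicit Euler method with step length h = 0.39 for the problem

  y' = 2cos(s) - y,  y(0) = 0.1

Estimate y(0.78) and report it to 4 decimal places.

Euler: y_{n+1} = y_n + h·f(s_n, y_n).
s=0.000000, y=0.100000: f=1.900000 → y ← 0.100000 + 0.39·1.900000 = 0.841000
s=0.390000, y=0.841000: f=1.008818 → y ← 0.841000 + 0.39·1.008818 = 1.234439
y(0.78) ≈ 1.2344

1.2344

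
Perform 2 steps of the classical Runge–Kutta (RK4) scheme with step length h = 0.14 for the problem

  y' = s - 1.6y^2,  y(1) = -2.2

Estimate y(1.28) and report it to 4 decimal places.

-21.2905

RK4: k1 = f(s_n, y_n); k2 = f(s_n + h/2, y_n + (h/2)·k1); k3 = f(s_n + h/2, y_n + (h/2)·k2); k4 = f(s_n + h, y_n + h·k3); y_{n+1} = y_n + (h/6)·(k1 + 2k2 + 2k3 + k4).
s=1.000000, y=-2.200000:
  k1 = f(1.000000, -2.200000) = -6.744000
  k2 = f(1.070000, -2.672080) = -10.354018
  k3 = f(1.070000, -2.924781) = -12.616953
  k4 = f(1.140000, -3.966373) = -24.031389
  y ← -2.200000 + (0.14/6)·(k1 + 2k2 + 2k3 + k4) = -3.990071
s=1.140000, y=-3.990071:
  k1 = f(1.140000, -3.990071) = -24.333067
  k2 = f(1.210000, -5.693386) = -50.653427
  k3 = f(1.210000, -7.535811) = -89.651515
  k4 = f(1.280000, -16.541283) = -436.502477
  y ← -3.990071 + (0.14/6)·(k1 + 2k2 + 2k3 + k4) = -21.290464
y(1.28) ≈ -21.2905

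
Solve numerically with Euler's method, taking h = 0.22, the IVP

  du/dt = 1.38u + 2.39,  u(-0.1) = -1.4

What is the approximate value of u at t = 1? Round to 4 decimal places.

Euler: u_{n+1} = u_n + h·f(t_n, u_n).
t=-0.100000, u=-1.400000: f=0.458000 → u ← -1.400000 + 0.22·0.458000 = -1.299240
t=0.120000, u=-1.299240: f=0.597049 → u ← -1.299240 + 0.22·0.597049 = -1.167889
t=0.340000, u=-1.167889: f=0.778313 → u ← -1.167889 + 0.22·0.778313 = -0.996660
t=0.560000, u=-0.996660: f=1.014609 → u ← -0.996660 + 0.22·1.014609 = -0.773447
t=0.780000, u=-0.773447: f=1.322644 → u ← -0.773447 + 0.22·1.322644 = -0.482465
u(1) ≈ -0.4825

-0.4825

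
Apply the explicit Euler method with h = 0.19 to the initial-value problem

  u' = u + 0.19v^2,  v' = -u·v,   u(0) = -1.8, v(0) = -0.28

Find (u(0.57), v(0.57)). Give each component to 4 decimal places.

-3.0131, -0.7836

Euler on (u,v): u_{n+1} = u_n + h·u', v_{n+1} = v_n + h·v'.
0.000000: (-1.800000, -0.280000); f=(-1.785104, -0.504000) → (-2.139170, -0.375760)
0.190000: (-2.139170, -0.375760); f=(-2.112343, -0.803814) → (-2.540515, -0.528485)
0.380000: (-2.540515, -0.528485); f=(-2.487449, -1.342623) → (-3.013130, -0.783583)
(u(0.57), v(0.57)) ≈ (-3.0131, -0.7836)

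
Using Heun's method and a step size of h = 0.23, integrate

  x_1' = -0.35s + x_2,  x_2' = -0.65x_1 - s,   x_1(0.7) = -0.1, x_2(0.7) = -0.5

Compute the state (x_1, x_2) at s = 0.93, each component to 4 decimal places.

Heun on (x_1,x_2): k1 = f(s_n, state_n); k2 = f(s_n + h, state_n + h·k1); state_{n+1} = state_n + (h/2)·(k1 + k2).
0.700000: (-0.100000, -0.500000)
  k1 = (-0.745000, -0.635000)
  predictor → (-0.271350, -0.646050)
  k2 = (-0.971550, -0.753622)
  → (-0.297403, -0.659692)
(x_1(0.93), x_2(0.93)) ≈ (-0.2974, -0.6597)

-0.2974, -0.6597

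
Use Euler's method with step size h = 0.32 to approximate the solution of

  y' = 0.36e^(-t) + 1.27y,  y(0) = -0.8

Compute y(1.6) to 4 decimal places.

-3.5042

Euler: y_{n+1} = y_n + h·f(t_n, y_n).
t=0.000000, y=-0.800000: f=-0.656000 → y ← -0.800000 + 0.32·(-0.656000) = -1.009920
t=0.320000, y=-1.009920: f=-1.021185 → y ← -1.009920 + 0.32·(-1.021185) = -1.336699
t=0.640000, y=-1.336699: f=-1.507783 → y ← -1.336699 + 0.32·(-1.507783) = -1.819190
t=0.960000, y=-1.819190: f=-2.172529 → y ← -1.819190 + 0.32·(-2.172529) = -2.514399
t=1.280000, y=-2.514399: f=-3.093193 → y ← -2.514399 + 0.32·(-3.093193) = -3.504221
y(1.6) ≈ -3.5042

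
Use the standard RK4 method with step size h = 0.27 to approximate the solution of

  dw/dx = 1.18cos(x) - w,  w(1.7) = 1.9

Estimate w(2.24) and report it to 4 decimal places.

RK4: k1 = f(x_n, w_n); k2 = f(x_n + h/2, w_n + (h/2)·k1); k3 = f(x_n + h/2, w_n + (h/2)·k2); k4 = f(x_n + h, w_n + h·k3); w_{n+1} = w_n + (h/6)·(k1 + 2k2 + 2k3 + k4).
x=1.700000, w=1.900000:
  k1 = f(1.700000, 1.900000) = -2.052037
  k2 = f(1.835000, 1.622975) = -1.931121
  k3 = f(1.835000, 1.639299) = -1.947445
  k4 = f(1.970000, 1.374190) = -1.832838
  w ← 1.900000 + (0.27/6)·(k1 + 2k2 + 2k3 + k4) = 1.376110
x=1.970000, w=1.376110:
  k1 = f(1.970000, 1.376110) = -1.834758
  k2 = f(2.105000, 1.128417) = -1.729221
  k3 = f(2.105000, 1.142665) = -1.743469
  k4 = f(2.240000, 0.905373) = -1.637400
  w ← 1.376110 + (0.27/6)·(k1 + 2k2 + 2k3 + k4) = 0.907321
w(2.24) ≈ 0.9073

0.9073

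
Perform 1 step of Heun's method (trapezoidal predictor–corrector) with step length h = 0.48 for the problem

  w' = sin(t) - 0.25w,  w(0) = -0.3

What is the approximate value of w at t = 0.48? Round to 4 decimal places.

-0.1553

Heun: k1 = f(t_n, w_n); k2 = f(t_n + h, w_n + h·k1); w_{n+1} = w_n + (h/2)·(k1 + k2).
t=0.000000, w=-0.300000:
  k1 = f(0.000000, -0.300000) = 0.075000
  k2 = f(0.480000, -0.264000) = 0.527779
  w ← -0.300000 + (0.48/2)·(0.075000 + 0.527779) = -0.155333
w(0.48) ≈ -0.1553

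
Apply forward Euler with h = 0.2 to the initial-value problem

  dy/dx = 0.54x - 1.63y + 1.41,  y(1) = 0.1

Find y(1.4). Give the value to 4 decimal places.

Euler: y_{n+1} = y_n + h·f(x_n, y_n).
x=1.000000, y=0.100000: f=1.787000 → y ← 0.100000 + 0.2·1.787000 = 0.457400
x=1.200000, y=0.457400: f=1.312438 → y ← 0.457400 + 0.2·1.312438 = 0.719888
y(1.4) ≈ 0.7199

0.7199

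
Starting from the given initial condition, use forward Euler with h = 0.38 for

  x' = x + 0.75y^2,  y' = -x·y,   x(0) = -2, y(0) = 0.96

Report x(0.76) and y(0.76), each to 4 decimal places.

-2.6327, 3.2930

Euler on (x,y): x_{n+1} = x_n + h·x', y_{n+1} = y_n + h·y'.
0.000000: (-2.000000, 0.960000); f=(-1.308800, 1.920000) → (-2.497344, 1.689600)
0.380000: (-2.497344, 1.689600); f=(-0.356283, 4.219512) → (-2.632731, 3.293015)
(x(0.76), y(0.76)) ≈ (-2.6327, 3.2930)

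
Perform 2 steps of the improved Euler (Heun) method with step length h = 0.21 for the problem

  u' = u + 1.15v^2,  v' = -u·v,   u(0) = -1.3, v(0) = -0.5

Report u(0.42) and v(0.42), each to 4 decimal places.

Heun on (u,v): k1 = f(s_n, state_n); k2 = f(s_n + h, state_n + h·k1); state_{n+1} = state_n + (h/2)·(k1 + k2).
0.000000: (-1.300000, -0.500000)
  k1 = (-1.012500, -0.650000)
  predictor → (-1.512625, -0.636500)
  k2 = (-1.046723, -0.962786)
  → (-1.516218, -0.669343)
0.210000: (-1.516218, -0.669343)
  k1 = (-1.000996, -1.014869)
  predictor → (-1.726428, -0.882465)
  k2 = (-0.830871, -1.523512)
  → (-1.708564, -0.935873)
(u(0.42), v(0.42)) ≈ (-1.7086, -0.9359)

-1.7086, -0.9359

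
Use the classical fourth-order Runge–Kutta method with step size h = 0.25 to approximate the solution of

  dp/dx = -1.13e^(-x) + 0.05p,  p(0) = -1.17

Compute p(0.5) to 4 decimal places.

RK4: k1 = f(x_n, p_n); k2 = f(x_n + h/2, p_n + (h/2)·k1); k3 = f(x_n + h/2, p_n + (h/2)·k2); k4 = f(x_n + h, p_n + h·k3); p_{n+1} = p_n + (h/6)·(k1 + 2k2 + 2k3 + k4).
x=0.000000, p=-1.170000:
  k1 = f(0.000000, -1.170000) = -1.188500
  k2 = f(0.125000, -1.318562) = -1.063150
  k3 = f(0.125000, -1.302894) = -1.062366
  k4 = f(0.250000, -1.435592) = -0.951824
  p ← -1.170000 + (0.25/6)·(k1 + 2k2 + 2k3 + k4) = -1.436307
x=0.250000, p=-1.436307:
  k1 = f(0.250000, -1.436307) = -0.951860
  k2 = f(0.375000, -1.555289) = -0.854401
  k3 = f(0.375000, -1.543107) = -0.853792
  k4 = f(0.500000, -1.649755) = -0.767867
  p ← -1.436307 + (0.25/6)·(k1 + 2k2 + 2k3 + k4) = -1.650311
p(0.5) ≈ -1.6503

-1.6503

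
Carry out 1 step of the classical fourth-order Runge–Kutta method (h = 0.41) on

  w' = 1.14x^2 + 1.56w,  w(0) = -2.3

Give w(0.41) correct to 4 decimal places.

RK4: k1 = f(x_n, w_n); k2 = f(x_n + h/2, w_n + (h/2)·k1); k3 = f(x_n + h/2, w_n + (h/2)·k2); k4 = f(x_n + h, w_n + h·k3); w_{n+1} = w_n + (h/6)·(k1 + 2k2 + 2k3 + k4).
x=0.000000, w=-2.300000:
  k1 = f(0.000000, -2.300000) = -3.588000
  k2 = f(0.205000, -3.035540) = -4.687534
  k3 = f(0.205000, -3.260944) = -5.039165
  k4 = f(0.410000, -4.366058) = -6.619416
  w ← -2.300000 + (0.41/6)·(k1 + 2k2 + 2k3 + k4) = -4.326822
w(0.41) ≈ -4.3268

-4.3268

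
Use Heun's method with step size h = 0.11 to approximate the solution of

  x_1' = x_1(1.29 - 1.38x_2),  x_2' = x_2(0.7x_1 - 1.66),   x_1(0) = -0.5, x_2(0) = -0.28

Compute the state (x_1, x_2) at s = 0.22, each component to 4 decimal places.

-0.7096, -0.1781

Heun on (x_1,x_2): k1 = f(s_n, state_n); k2 = f(s_n + h, state_n + h·k1); state_{n+1} = state_n + (h/2)·(k1 + k2).
0.000000: (-0.500000, -0.280000)
  k1 = (-0.838200, 0.562800)
  predictor → (-0.592202, -0.218092)
  k2 = (-0.942174, 0.452441)
  → (-0.597921, -0.224162)
0.110000: (-0.597921, -0.224162)
  k1 = (-0.956280, 0.465930)
  predictor → (-0.703111, -0.172909)
  k2 = (-1.074787, 0.372132)
  → (-0.709629, -0.178068)
(x_1(0.22), x_2(0.22)) ≈ (-0.7096, -0.1781)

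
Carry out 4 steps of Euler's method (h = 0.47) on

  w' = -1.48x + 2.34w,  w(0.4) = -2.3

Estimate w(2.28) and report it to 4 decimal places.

Euler: w_{n+1} = w_n + h·f(x_n, w_n).
x=0.400000, w=-2.300000: f=-5.974000 → w ← -2.300000 + 0.47·(-5.974000) = -5.107780
x=0.870000, w=-5.107780: f=-13.239805 → w ← -5.107780 + 0.47·(-13.239805) = -11.330488
x=1.340000, w=-11.330488: f=-28.496543 → w ← -11.330488 + 0.47·(-28.496543) = -24.723864
x=1.810000, w=-24.723864: f=-60.532641 → w ← -24.723864 + 0.47·(-60.532641) = -53.174205
w(2.28) ≈ -53.1742

-53.1742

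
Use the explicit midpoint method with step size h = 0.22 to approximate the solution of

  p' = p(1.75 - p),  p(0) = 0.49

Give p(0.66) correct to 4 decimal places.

Midpoint: k1 = f(x_n, p_n); k2 = f(x_n + h/2, p_n + (h/2)·k1); p_{n+1} = p_n + h·k2.
x=0.000000, p=0.490000:
  k1 = f(0.000000, 0.490000) = 0.617400
  k2 = f(0.110000, 0.557914) = 0.665081
  p ← 0.490000 + 0.22·0.665081 = 0.636318
x=0.220000, p=0.636318:
  k1 = f(0.220000, 0.636318) = 0.708656
  k2 = f(0.330000, 0.714270) = 0.739791
  p ← 0.636318 + 0.22·0.739791 = 0.799072
x=0.440000, p=0.799072:
  k1 = f(0.440000, 0.799072) = 0.759860
  k2 = f(0.550000, 0.882657) = 0.765566
  p ← 0.799072 + 0.22·0.765566 = 0.967497
p(0.66) ≈ 0.9675

0.9675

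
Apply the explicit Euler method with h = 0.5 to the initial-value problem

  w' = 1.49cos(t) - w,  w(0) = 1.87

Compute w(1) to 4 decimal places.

Euler: w_{n+1} = w_n + h·f(t_n, w_n).
t=0.000000, w=1.870000: f=-0.380000 → w ← 1.870000 + 0.5·(-0.380000) = 1.680000
t=0.500000, w=1.680000: f=-0.372402 → w ← 1.680000 + 0.5·(-0.372402) = 1.493799
w(1) ≈ 1.4938

1.4938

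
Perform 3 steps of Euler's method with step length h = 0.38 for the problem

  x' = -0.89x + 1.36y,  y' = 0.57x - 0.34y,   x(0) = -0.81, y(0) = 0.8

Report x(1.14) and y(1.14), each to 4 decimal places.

Euler on (x,y): x_{n+1} = x_n + h·x', y_{n+1} = y_n + h·y'.
0.000000: (-0.810000, 0.800000); f=(1.808900, -0.733700) → (-0.122618, 0.521194)
0.380000: (-0.122618, 0.521194); f=(0.817954, -0.247098) → (0.188204, 0.427297)
0.760000: (0.188204, 0.427297); f=(0.413622, -0.038004) → (0.345381, 0.412855)
(x(1.14), y(1.14)) ≈ (0.3454, 0.4129)

0.3454, 0.4129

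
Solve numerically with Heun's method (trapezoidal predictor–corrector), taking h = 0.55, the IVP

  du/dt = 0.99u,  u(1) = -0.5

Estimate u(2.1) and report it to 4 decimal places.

-1.4327

Heun: k1 = f(t_n, u_n); k2 = f(t_n + h, u_n + h·k1); u_{n+1} = u_n + (h/2)·(k1 + k2).
t=1.000000, u=-0.500000:
  k1 = f(1.000000, -0.500000) = -0.495000
  k2 = f(1.550000, -0.772250) = -0.764528
  u ← -0.500000 + (0.55/2)·(-0.495000 + (-0.764528)) = -0.846370
t=1.550000, u=-0.846370:
  k1 = f(1.550000, -0.846370) = -0.837906
  k2 = f(2.100000, -1.307219) = -1.294146
  u ← -0.846370 + (0.55/2)·(-0.837906 + (-1.294146)) = -1.432685
u(2.1) ≈ -1.4327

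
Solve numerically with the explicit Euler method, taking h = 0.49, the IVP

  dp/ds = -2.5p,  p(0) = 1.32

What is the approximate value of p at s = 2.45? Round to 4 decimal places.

Euler: p_{n+1} = p_n + h·f(s_n, p_n).
s=0.000000, p=1.320000: f=-3.300000 → p ← 1.320000 + 0.49·(-3.300000) = -0.297000
s=0.490000, p=-0.297000: f=0.742500 → p ← -0.297000 + 0.49·0.742500 = 0.066825
s=0.980000, p=0.066825: f=-0.167062 → p ← 0.066825 + 0.49·(-0.167062) = -0.015036
s=1.470000, p=-0.015036: f=0.037589 → p ← -0.015036 + 0.49·0.037589 = 0.003383
s=1.960000, p=0.003383: f=-0.008458 → p ← 0.003383 + 0.49·(-0.008458) = -0.000761
p(2.45) ≈ -0.0008

-0.0008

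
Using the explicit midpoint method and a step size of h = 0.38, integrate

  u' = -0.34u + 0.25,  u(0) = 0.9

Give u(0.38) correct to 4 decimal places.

0.8801

Midpoint: k1 = f(x_n, u_n); k2 = f(x_n + h/2, u_n + (h/2)·k1); u_{n+1} = u_n + h·k2.
x=0.000000, u=0.900000:
  k1 = f(0.000000, 0.900000) = -0.056000
  k2 = f(0.190000, 0.889360) = -0.052382
  u ← 0.900000 + 0.38·(-0.052382) = 0.880095
u(0.38) ≈ 0.8801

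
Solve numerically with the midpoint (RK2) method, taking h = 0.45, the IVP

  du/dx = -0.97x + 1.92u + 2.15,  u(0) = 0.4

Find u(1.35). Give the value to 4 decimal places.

Midpoint: k1 = f(x_n, u_n); k2 = f(x_n + h/2, u_n + (h/2)·k1); u_{n+1} = u_n + h·k2.
x=0.000000, u=0.400000:
  k1 = f(0.000000, 0.400000) = 2.918000
  k2 = f(0.225000, 1.056550) = 3.960326
  u ← 0.400000 + 0.45·3.960326 = 2.182147
x=0.450000, u=2.182147:
  k1 = f(0.450000, 2.182147) = 5.903222
  k2 = f(0.675000, 3.510372) = 8.235163
  u ← 2.182147 + 0.45·8.235163 = 5.887970
x=0.900000, u=5.887970:
  k1 = f(0.900000, 5.887970) = 12.581903
  k2 = f(1.125000, 8.718898) = 17.799035
  u ← 5.887970 + 0.45·17.799035 = 13.897536
u(1.35) ≈ 13.8975

13.8975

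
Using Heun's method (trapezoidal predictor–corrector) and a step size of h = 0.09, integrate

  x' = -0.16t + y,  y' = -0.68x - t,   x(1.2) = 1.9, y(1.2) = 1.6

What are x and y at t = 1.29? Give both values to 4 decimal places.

2.0160, 1.3678

Heun on (x,y): k1 = f(t_n, state_n); k2 = f(t_n + h, state_n + h·k1); state_{n+1} = state_n + (h/2)·(k1 + k2).
1.200000: (1.900000, 1.600000)
  k1 = (1.408000, -2.492000)
  predictor → (2.026720, 1.375720)
  k2 = (1.169320, -2.668170)
  → (2.015979, 1.367792)
(x(1.29), y(1.29)) ≈ (2.0160, 1.3678)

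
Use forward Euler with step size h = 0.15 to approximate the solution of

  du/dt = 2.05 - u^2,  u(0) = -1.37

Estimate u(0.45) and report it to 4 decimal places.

-1.2564

Euler: u_{n+1} = u_n + h·f(t_n, u_n).
t=0.000000, u=-1.370000: f=0.173100 → u ← -1.370000 + 0.15·0.173100 = -1.344035
t=0.150000, u=-1.344035: f=0.243570 → u ← -1.344035 + 0.15·0.243570 = -1.307500
t=0.300000, u=-1.307500: f=0.340445 → u ← -1.307500 + 0.15·0.340445 = -1.256433
u(0.45) ≈ -1.2564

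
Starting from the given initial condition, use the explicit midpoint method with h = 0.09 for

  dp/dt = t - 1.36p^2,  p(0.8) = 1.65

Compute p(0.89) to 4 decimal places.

1.4435

Midpoint: k1 = f(t_n, p_n); k2 = f(t_n + h/2, p_n + (h/2)·k1); p_{n+1} = p_n + h·k2.
t=0.800000, p=1.650000:
  k1 = f(0.800000, 1.650000) = -2.902600
  k2 = f(0.845000, 1.519383) = -2.294594
  p ← 1.650000 + 0.09·(-2.294594) = 1.443487
p(0.89) ≈ 1.4435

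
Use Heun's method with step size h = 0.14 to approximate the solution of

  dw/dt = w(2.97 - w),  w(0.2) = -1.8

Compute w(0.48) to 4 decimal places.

-10.2936

Heun: k1 = f(t_n, w_n); k2 = f(t_n + h, w_n + h·k1); w_{n+1} = w_n + (h/2)·(k1 + k2).
t=0.200000, w=-1.800000:
  k1 = f(0.200000, -1.800000) = -8.586000
  k2 = f(0.340000, -3.002040) = -17.928303
  w ← -1.800000 + (0.14/2)·(-8.586000 + (-17.928303)) = -3.656001
t=0.340000, w=-3.656001:
  k1 = f(0.340000, -3.656001) = -24.224668
  k2 = f(0.480000, -7.047455) = -70.597560
  w ← -3.656001 + (0.14/2)·(-24.224668 + (-70.597560)) = -10.293557
w(0.48) ≈ -10.2936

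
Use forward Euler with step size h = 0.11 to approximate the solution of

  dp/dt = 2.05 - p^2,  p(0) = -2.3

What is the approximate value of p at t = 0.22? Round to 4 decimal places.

-3.2071

Euler: p_{n+1} = p_n + h·f(t_n, p_n).
t=0.000000, p=-2.300000: f=-3.240000 → p ← -2.300000 + 0.11·(-3.240000) = -2.656400
t=0.110000, p=-2.656400: f=-5.006461 → p ← -2.656400 + 0.11·(-5.006461) = -3.207111
p(0.22) ≈ -3.2071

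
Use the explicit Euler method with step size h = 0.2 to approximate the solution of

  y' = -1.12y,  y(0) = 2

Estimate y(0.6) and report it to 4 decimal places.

Euler: y_{n+1} = y_n + h·f(t_n, y_n).
t=0.000000, y=2.000000: f=-2.240000 → y ← 2.000000 + 0.2·(-2.240000) = 1.552000
t=0.200000, y=1.552000: f=-1.738240 → y ← 1.552000 + 0.2·(-1.738240) = 1.204352
t=0.400000, y=1.204352: f=-1.348874 → y ← 1.204352 + 0.2·(-1.348874) = 0.934577
y(0.6) ≈ 0.9346

0.9346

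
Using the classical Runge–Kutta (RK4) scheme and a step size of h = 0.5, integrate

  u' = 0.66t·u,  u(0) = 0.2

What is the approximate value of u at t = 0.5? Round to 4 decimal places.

RK4: k1 = f(t_n, u_n); k2 = f(t_n + h/2, u_n + (h/2)·k1); k3 = f(t_n + h/2, u_n + (h/2)·k2); k4 = f(t_n + h, u_n + h·k3); u_{n+1} = u_n + (h/6)·(k1 + 2k2 + 2k3 + k4).
t=0.000000, u=0.200000:
  k1 = f(0.000000, 0.200000) = 0.000000
  k2 = f(0.250000, 0.200000) = 0.033000
  k3 = f(0.250000, 0.208250) = 0.034361
  k4 = f(0.500000, 0.217181) = 0.071670
  u ← 0.200000 + (0.5/6)·(k1 + 2k2 + 2k3 + k4) = 0.217199
u(0.5) ≈ 0.2172

0.2172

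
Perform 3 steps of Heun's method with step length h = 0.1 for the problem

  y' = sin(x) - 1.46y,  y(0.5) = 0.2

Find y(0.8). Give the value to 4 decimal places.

Heun: k1 = f(x_n, y_n); k2 = f(x_n + h, y_n + h·k1); y_{n+1} = y_n + (h/2)·(k1 + k2).
x=0.500000, y=0.200000:
  k1 = f(0.500000, 0.200000) = 0.187426
  k2 = f(0.600000, 0.218743) = 0.245278
  y ← 0.200000 + (0.1/2)·(0.187426 + 0.245278) = 0.221635
x=0.600000, y=0.221635:
  k1 = f(0.600000, 0.221635) = 0.241055
  k2 = f(0.700000, 0.245741) = 0.285436
  y ← 0.221635 + (0.1/2)·(0.241055 + 0.285436) = 0.247960
x=0.700000, y=0.247960:
  k1 = f(0.700000, 0.247960) = 0.282196
  k2 = f(0.800000, 0.276179) = 0.314134
  y ← 0.247960 + (0.1/2)·(0.282196 + 0.314134) = 0.277776
y(0.8) ≈ 0.2778

0.2778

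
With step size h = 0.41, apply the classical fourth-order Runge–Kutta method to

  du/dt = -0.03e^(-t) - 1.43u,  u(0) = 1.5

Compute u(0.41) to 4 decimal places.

RK4: k1 = f(t_n, u_n); k2 = f(t_n + h/2, u_n + (h/2)·k1); k3 = f(t_n + h/2, u_n + (h/2)·k2); k4 = f(t_n + h, u_n + h·k3); u_{n+1} = u_n + (h/6)·(k1 + 2k2 + 2k3 + k4).
t=0.000000, u=1.500000:
  k1 = f(0.000000, 1.500000) = -2.175000
  k2 = f(0.205000, 1.054125) = -1.531838
  k3 = f(0.205000, 1.185973) = -1.720381
  k4 = f(0.410000, 0.794644) = -1.156250
  u ← 1.500000 + (0.41/6)·(k1 + 2k2 + 2k3 + k4) = 0.827895
u(0.41) ≈ 0.8279

0.8279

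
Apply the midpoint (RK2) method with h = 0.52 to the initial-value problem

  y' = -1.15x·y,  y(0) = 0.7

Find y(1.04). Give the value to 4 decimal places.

0.3583

Midpoint: k1 = f(x_n, y_n); k2 = f(x_n + h/2, y_n + (h/2)·k1); y_{n+1} = y_n + h·k2.
x=0.000000, y=0.700000:
  k1 = f(0.000000, 0.700000) = 0.000000
  k2 = f(0.260000, 0.700000) = -0.209300
  y ← 0.700000 + 0.52·(-0.209300) = 0.591164
x=0.520000, y=0.591164:
  k1 = f(0.520000, 0.591164) = -0.353516
  k2 = f(0.780000, 0.499250) = -0.447827
  y ← 0.591164 + 0.52·(-0.447827) = 0.358294
y(1.04) ≈ 0.3583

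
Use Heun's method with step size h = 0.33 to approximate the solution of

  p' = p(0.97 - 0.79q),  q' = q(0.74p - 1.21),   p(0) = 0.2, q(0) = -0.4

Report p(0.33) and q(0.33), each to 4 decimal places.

0.2977, -0.2871

Heun on (p,q): k1 = f(s_n, state_n); k2 = f(s_n + h, state_n + h·k1); state_{n+1} = state_n + (h/2)·(k1 + k2).
0.000000: (0.200000, -0.400000)
  k1 = (0.257200, 0.424800)
  predictor → (0.284876, -0.259816)
  k2 = (0.334802, 0.259606)
  → (0.297680, -0.287073)
(p(0.33), q(0.33)) ≈ (0.2977, -0.2871)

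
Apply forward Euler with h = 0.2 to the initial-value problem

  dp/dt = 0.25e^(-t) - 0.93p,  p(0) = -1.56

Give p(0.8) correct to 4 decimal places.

Euler: p_{n+1} = p_n + h·f(t_n, p_n).
t=0.000000, p=-1.560000: f=1.700800 → p ← -1.560000 + 0.2·1.700800 = -1.219840
t=0.200000, p=-1.219840: f=1.339134 → p ← -1.219840 + 0.2·1.339134 = -0.952013
t=0.400000, p=-0.952013: f=1.052952 → p ← -0.952013 + 0.2·1.052952 = -0.741423
t=0.600000, p=-0.741423: f=0.826726 → p ← -0.741423 + 0.2·0.826726 = -0.576078
p(0.8) ≈ -0.5761

-0.5761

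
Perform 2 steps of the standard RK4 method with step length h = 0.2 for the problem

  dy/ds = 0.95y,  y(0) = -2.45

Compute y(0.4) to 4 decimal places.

-3.5826

RK4: k1 = f(s_n, y_n); k2 = f(s_n + h/2, y_n + (h/2)·k1); k3 = f(s_n + h/2, y_n + (h/2)·k2); k4 = f(s_n + h, y_n + h·k3); y_{n+1} = y_n + (h/6)·(k1 + 2k2 + 2k3 + k4).
s=0.000000, y=-2.450000:
  k1 = f(0.000000, -2.450000) = -2.327500
  k2 = f(0.100000, -2.682750) = -2.548613
  k3 = f(0.100000, -2.704861) = -2.569618
  k4 = f(0.200000, -2.963924) = -2.815727
  y ← -2.450000 + (0.2/6)·(k1 + 2k2 + 2k3 + k4) = -2.962656
s=0.200000, y=-2.962656:
  k1 = f(0.200000, -2.962656) = -2.814523
  k2 = f(0.300000, -3.244109) = -3.081903
  k3 = f(0.300000, -3.270847) = -3.107304
  k4 = f(0.400000, -3.584117) = -3.404911
  y ← -2.962656 + (0.2/6)·(k1 + 2k2 + 2k3 + k4) = -3.582585
y(0.4) ≈ -3.5826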